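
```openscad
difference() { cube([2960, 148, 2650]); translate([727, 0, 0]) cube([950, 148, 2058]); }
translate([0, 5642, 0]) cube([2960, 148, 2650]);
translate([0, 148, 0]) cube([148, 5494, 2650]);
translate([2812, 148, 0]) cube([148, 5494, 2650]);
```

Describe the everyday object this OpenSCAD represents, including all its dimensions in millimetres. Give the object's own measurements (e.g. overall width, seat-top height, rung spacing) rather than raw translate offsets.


A single room: four walls, each 2650 mm tall and 148 mm thick, enclosing an outside footprint 2960×5790 mm (x × y), no floor or roof. The front and back walls (−y and +y sides) run the full x-width; the side walls fit between their inner faces. A door opening 950 mm wide and 2058 mm tall is cut through the front wall from the floor up, its −x edge 727 mm from the wall's −x end.


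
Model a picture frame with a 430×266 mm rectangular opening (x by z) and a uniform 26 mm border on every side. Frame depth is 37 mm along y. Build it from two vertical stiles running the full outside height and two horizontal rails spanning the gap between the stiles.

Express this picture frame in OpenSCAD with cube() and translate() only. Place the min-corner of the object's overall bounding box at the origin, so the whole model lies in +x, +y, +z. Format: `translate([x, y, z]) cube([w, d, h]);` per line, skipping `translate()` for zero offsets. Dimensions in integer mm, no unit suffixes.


cube([26, 37, 318]);
translate([456, 0, 0]) cube([26, 37, 318]);
translate([26, 0, 0]) cube([430, 37, 26]);
translate([26, 0, 292]) cube([430, 37, 26]);


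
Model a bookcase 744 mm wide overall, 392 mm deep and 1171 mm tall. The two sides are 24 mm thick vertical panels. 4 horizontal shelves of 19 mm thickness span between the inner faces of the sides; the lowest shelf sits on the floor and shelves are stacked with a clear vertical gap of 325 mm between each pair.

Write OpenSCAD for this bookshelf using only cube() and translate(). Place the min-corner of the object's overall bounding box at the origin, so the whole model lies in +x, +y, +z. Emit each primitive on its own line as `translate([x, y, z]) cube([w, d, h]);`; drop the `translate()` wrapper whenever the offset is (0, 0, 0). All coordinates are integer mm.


cube([24, 392, 1171]);
translate([720, 0, 0]) cube([24, 392, 1171]);
translate([24, 0, 0]) cube([696, 392, 19]);
translate([24, 0, 344]) cube([696, 392, 19]);
translate([24, 0, 688]) cube([696, 392, 19]);
translate([24, 0, 1032]) cube([696, 392, 19]);


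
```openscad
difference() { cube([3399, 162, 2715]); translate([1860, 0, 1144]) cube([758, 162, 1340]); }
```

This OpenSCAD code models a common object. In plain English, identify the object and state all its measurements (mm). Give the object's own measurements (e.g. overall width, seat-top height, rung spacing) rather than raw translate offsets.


A wall 3399 mm long (x), 162 mm thick (y), 2715 mm tall, with a rectangular window opening cut through it. The opening is 758 mm wide and 1340 mm tall; its sill is at z = 1144 mm and its near (−x) edge is 1860 mm from the wall's −x end. The opening passes through the full wall thickness.


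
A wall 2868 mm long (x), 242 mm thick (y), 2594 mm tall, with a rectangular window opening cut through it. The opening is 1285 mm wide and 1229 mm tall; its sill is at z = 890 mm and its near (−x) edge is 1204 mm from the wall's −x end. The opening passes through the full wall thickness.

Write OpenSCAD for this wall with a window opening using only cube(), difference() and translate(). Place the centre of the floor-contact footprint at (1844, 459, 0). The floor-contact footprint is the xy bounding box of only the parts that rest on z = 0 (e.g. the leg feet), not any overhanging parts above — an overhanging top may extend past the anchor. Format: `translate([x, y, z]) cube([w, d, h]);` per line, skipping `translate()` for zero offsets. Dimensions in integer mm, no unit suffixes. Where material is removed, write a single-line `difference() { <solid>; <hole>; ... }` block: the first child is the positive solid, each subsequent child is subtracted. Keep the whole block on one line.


difference() { translate([410, 338, 0]) cube([2868, 242, 2594]); translate([1614, 338, 890]) cube([1285, 242, 1229]); }


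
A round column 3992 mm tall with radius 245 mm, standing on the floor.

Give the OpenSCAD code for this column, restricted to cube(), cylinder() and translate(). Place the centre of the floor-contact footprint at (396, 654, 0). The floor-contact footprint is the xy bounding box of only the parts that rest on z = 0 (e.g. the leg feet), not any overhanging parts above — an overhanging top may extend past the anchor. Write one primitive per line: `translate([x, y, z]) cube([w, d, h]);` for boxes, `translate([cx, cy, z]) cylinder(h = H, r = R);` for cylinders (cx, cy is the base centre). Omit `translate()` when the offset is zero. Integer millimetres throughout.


translate([396, 654, 0]) cylinder(h = 3992, r = 245);


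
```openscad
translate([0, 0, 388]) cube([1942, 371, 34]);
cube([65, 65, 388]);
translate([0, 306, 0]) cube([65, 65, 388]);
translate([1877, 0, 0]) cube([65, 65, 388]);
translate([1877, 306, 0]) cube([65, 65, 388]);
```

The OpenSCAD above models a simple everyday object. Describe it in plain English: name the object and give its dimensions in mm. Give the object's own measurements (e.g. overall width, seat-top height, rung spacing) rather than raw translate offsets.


A long wooden bench with a 1942 mm (x) × 371 mm (y) seat, 34 mm thick, its top surface 422 mm above the floor. Four 65 mm square legs at the seat corners, flush with the edges, run from z = 0 to the seat underside.


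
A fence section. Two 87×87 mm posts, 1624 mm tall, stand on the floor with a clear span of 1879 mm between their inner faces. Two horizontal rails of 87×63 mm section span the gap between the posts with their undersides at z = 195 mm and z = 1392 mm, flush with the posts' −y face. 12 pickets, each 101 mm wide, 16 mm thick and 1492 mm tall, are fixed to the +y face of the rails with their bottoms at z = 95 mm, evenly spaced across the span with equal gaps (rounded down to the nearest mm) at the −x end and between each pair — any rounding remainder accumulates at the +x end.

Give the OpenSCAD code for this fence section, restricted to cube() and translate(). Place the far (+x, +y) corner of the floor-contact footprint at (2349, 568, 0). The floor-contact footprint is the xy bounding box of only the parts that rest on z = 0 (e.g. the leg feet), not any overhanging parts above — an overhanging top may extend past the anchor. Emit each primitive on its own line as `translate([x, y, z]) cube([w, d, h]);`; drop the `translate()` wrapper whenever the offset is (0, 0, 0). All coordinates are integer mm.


translate([296, 481, 0]) cube([87, 87, 1624]);
translate([2262, 481, 0]) cube([87, 87, 1624]);
translate([383, 481, 195]) cube([1879, 87, 63]);
translate([383, 481, 1392]) cube([1879, 87, 63]);
translate([434, 568, 95]) cube([101, 16, 1492]);
translate([586, 568, 95]) cube([101, 16, 1492]);
translate([738, 568, 95]) cube([101, 16, 1492]);
translate([890, 568, 95]) cube([101, 16, 1492]);
translate([1042, 568, 95]) cube([101, 16, 1492]);
translate([1194, 568, 95]) cube([101, 16, 1492]);
translate([1346, 568, 95]) cube([101, 16, 1492]);
translate([1498, 568, 95]) cube([101, 16, 1492]);
translate([1650, 568, 95]) cube([101, 16, 1492]);
translate([1802, 568, 95]) cube([101, 16, 1492]);
translate([1954, 568, 95]) cube([101, 16, 1492]);
translate([2106, 568, 95]) cube([101, 16, 1492]);


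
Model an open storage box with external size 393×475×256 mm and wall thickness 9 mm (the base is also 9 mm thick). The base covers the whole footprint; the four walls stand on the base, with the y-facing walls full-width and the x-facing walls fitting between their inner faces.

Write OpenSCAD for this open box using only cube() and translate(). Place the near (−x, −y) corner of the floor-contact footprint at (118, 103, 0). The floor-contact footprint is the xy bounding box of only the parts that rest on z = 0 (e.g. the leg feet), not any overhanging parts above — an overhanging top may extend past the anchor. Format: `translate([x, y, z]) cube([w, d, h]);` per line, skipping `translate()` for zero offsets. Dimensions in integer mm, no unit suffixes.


translate([118, 103, 0]) cube([393, 475, 9]);
translate([118, 103, 9]) cube([393, 9, 247]);
translate([118, 569, 9]) cube([393, 9, 247]);
translate([118, 112, 9]) cube([9, 457, 247]);
translate([502, 112, 9]) cube([9, 457, 247]);


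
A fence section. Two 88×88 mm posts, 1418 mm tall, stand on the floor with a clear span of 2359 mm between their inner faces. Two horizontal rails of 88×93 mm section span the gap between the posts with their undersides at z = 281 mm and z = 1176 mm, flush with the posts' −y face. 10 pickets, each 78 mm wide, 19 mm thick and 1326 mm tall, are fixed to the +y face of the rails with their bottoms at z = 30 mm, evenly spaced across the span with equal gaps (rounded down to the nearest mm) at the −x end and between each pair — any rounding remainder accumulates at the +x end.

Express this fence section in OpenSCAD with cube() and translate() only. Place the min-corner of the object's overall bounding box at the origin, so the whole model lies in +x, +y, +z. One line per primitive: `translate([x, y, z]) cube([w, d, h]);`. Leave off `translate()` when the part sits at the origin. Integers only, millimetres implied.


cube([88, 88, 1418]);
translate([2447, 0, 0]) cube([88, 88, 1418]);
translate([88, 0, 281]) cube([2359, 88, 93]);
translate([88, 0, 1176]) cube([2359, 88, 93]);
translate([231, 88, 30]) cube([78, 19, 1326]);
translate([452, 88, 30]) cube([78, 19, 1326]);
translate([673, 88, 30]) cube([78, 19, 1326]);
translate([894, 88, 30]) cube([78, 19, 1326]);
translate([1115, 88, 30]) cube([78, 19, 1326]);
translate([1336, 88, 30]) cube([78, 19, 1326]);
translate([1557, 88, 30]) cube([78, 19, 1326]);
translate([1778, 88, 30]) cube([78, 19, 1326]);
translate([1999, 88, 30]) cube([78, 19, 1326]);
translate([2220, 88, 30]) cube([78, 19, 1326]);


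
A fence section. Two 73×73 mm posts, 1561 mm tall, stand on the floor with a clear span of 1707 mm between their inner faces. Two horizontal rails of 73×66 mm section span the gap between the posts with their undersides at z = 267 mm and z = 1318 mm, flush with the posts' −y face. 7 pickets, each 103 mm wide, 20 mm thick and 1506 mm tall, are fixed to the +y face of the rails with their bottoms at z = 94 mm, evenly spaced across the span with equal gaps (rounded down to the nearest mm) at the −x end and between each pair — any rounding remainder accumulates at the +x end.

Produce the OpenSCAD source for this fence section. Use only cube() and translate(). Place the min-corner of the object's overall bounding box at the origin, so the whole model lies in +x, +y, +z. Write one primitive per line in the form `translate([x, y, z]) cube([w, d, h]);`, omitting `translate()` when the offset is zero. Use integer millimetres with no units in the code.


cube([73, 73, 1561]);
translate([1780, 0, 0]) cube([73, 73, 1561]);
translate([73, 0, 267]) cube([1707, 73, 66]);
translate([73, 0, 1318]) cube([1707, 73, 66]);
translate([196, 73, 94]) cube([103, 20, 1506]);
translate([422, 73, 94]) cube([103, 20, 1506]);
translate([648, 73, 94]) cube([103, 20, 1506]);
translate([874, 73, 94]) cube([103, 20, 1506]);
translate([1100, 73, 94]) cube([103, 20, 1506]);
translate([1326, 73, 94]) cube([103, 20, 1506]);
translate([1552, 73, 94]) cube([103, 20, 1506]);


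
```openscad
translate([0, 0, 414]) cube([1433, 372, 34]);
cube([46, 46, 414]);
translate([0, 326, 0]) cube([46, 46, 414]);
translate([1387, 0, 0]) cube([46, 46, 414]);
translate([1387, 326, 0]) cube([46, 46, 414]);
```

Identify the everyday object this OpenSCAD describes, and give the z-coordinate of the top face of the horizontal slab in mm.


A bench. The seat-top height is 448 mm.

A long slab on four corner posts — a bench. The slab sits at z = 414 with thickness 34, so the top is 414 + 34 = 448 mm.


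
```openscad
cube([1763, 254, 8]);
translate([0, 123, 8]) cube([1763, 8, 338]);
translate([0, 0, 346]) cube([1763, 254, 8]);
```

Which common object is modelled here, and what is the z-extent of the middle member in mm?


An I-beam. The web height is 338 mm.

Two wide flanges with a thin centred web — an I-beam. Overall 354 mm minus two 8 mm flanges gives a web of 354 − 2·8 = 338 mm.


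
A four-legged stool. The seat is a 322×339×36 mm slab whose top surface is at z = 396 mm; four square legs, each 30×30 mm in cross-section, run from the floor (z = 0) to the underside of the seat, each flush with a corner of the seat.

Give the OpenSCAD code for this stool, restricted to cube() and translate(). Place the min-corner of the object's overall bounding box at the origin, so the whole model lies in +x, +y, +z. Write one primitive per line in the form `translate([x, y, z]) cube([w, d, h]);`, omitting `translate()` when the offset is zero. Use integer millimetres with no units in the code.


translate([0, 0, 360]) cube([322, 339, 36]);
cube([30, 30, 360]);
translate([292, 0, 0]) cube([30, 30, 360]);
translate([0, 309, 0]) cube([30, 30, 360]);
translate([292, 309, 0]) cube([30, 30, 360]);


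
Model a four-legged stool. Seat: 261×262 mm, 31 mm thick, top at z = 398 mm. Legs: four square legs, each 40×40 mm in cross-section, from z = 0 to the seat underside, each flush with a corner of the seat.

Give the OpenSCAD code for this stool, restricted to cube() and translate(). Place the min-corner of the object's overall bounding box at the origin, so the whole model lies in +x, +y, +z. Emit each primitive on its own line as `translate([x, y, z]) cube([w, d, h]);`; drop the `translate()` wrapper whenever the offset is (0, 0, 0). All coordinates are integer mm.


// leg_h = 398 - 31 = 367
translate([0, 0, 367]) cube([261, 262, 31]);
cube([40, 40, 367]);
translate([221, 0, 0]) cube([40, 40, 367]);
translate([0, 222, 0]) cube([40, 40, 367]);
translate([221, 222, 0]) cube([40, 40, 367]);


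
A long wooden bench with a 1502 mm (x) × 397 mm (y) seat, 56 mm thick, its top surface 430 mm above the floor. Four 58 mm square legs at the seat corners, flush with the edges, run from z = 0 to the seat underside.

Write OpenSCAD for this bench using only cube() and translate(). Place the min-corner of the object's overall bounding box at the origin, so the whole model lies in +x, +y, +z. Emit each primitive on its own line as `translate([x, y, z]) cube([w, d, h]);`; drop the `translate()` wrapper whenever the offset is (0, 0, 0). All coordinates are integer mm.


translate([0, 0, 374]) cube([1502, 397, 56]);
cube([58, 58, 374]);
translate([0, 339, 0]) cube([58, 58, 374]);
translate([1444, 0, 0]) cube([58, 58, 374]);
translate([1444, 339, 0]) cube([58, 58, 374]);


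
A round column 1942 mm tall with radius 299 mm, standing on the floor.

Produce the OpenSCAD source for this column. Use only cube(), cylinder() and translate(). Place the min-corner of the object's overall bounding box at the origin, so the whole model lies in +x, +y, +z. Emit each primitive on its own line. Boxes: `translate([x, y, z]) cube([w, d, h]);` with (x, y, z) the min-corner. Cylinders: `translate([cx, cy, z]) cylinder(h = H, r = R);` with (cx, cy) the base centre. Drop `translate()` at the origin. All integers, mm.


translate([299, 299, 0]) cylinder(h = 1942, r = 299);


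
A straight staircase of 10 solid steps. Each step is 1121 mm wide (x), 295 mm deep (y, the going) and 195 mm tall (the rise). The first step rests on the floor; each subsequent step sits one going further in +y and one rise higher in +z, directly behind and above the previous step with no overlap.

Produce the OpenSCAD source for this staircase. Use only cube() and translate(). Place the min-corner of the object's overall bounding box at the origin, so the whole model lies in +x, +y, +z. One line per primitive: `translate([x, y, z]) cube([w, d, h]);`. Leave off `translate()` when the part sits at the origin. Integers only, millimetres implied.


cube([1121, 295, 195]);
translate([0, 295, 195]) cube([1121, 295, 195]);
translate([0, 590, 390]) cube([1121, 295, 195]);
translate([0, 885, 585]) cube([1121, 295, 195]);
translate([0, 1180, 780]) cube([1121, 295, 195]);
translate([0, 1475, 975]) cube([1121, 295, 195]);
translate([0, 1770, 1170]) cube([1121, 295, 195]);
translate([0, 2065, 1365]) cube([1121, 295, 195]);
translate([0, 2360, 1560]) cube([1121, 295, 195]);
translate([0, 2655, 1755]) cube([1121, 295, 195]);


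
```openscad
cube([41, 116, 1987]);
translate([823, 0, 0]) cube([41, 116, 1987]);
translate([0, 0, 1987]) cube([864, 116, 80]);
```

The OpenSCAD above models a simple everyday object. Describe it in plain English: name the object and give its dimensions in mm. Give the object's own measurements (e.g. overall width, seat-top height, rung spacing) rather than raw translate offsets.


A door frame. The clear opening is 782 mm wide and 1987 mm high. Two 41 mm wide jambs, 116 mm deep, stand either side of the opening from the floor to the top of the opening. A 80 mm thick head sits across the top of both jambs, spanning the full outside width of the frame.


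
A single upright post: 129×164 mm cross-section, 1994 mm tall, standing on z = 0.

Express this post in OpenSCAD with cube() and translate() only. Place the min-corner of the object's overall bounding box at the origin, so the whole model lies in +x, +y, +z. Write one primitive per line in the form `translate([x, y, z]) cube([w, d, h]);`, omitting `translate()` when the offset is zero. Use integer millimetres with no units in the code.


cube([129, 164, 1994]);


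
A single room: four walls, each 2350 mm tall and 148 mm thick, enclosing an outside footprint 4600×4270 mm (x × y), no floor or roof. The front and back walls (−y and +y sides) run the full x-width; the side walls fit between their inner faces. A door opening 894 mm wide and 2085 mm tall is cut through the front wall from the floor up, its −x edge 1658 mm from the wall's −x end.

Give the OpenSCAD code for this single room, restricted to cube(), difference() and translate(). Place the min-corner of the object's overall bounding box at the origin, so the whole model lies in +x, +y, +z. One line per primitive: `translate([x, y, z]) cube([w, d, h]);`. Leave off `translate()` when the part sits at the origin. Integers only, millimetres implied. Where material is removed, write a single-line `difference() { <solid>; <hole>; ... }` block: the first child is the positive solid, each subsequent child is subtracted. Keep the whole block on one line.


difference() { cube([4600, 148, 2350]); translate([1658, 0, 0]) cube([894, 148, 2085]); }
translate([0, 4122, 0]) cube([4600, 148, 2350]);
translate([0, 148, 0]) cube([148, 3974, 2350]);
translate([4452, 148, 0]) cube([148, 3974, 2350]);


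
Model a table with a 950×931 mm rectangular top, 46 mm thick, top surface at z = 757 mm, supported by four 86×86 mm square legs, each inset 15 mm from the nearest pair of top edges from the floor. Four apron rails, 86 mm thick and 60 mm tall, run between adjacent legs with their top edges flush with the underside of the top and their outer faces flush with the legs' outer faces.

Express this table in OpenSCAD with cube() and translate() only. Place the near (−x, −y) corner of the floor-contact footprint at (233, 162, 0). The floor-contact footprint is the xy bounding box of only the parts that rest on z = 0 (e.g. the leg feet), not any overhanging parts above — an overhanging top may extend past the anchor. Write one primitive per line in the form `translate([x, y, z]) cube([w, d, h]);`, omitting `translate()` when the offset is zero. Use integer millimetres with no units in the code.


translate([218, 147, 711]) cube([950, 931, 46]);
translate([233, 162, 0]) cube([86, 86, 711]);
translate([1067, 162, 0]) cube([86, 86, 711]);
translate([233, 977, 0]) cube([86, 86, 711]);
translate([1067, 977, 0]) cube([86, 86, 711]);
translate([319, 162, 651]) cube([748, 86, 60]);
translate([319, 977, 651]) cube([748, 86, 60]);
translate([233, 248, 651]) cube([86, 729, 60]);
translate([1067, 248, 651]) cube([86, 729, 60]);


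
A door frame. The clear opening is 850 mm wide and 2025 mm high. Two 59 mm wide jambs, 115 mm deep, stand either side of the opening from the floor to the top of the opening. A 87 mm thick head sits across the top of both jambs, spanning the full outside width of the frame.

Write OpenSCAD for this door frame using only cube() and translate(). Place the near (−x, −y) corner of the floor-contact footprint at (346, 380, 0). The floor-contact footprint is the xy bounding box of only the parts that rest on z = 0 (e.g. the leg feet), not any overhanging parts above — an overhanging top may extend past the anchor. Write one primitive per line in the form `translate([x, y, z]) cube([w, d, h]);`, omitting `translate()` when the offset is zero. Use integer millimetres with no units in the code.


translate([346, 380, 0]) cube([59, 115, 2025]);
translate([1255, 380, 0]) cube([59, 115, 2025]);
translate([346, 380, 2025]) cube([968, 115, 87]);


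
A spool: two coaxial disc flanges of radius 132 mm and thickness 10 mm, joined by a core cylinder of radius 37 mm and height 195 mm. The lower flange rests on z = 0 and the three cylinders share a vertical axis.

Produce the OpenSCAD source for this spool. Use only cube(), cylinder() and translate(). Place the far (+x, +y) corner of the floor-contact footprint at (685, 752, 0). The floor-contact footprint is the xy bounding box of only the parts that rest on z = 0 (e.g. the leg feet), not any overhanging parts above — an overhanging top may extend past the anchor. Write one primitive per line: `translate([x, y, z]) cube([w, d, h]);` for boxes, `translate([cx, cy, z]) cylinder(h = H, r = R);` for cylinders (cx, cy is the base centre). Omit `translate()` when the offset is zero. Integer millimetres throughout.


translate([553, 620, 0]) cylinder(h = 10, r = 132);
translate([553, 620, 10]) cylinder(h = 195, r = 37);
translate([553, 620, 205]) cylinder(h = 10, r = 132);


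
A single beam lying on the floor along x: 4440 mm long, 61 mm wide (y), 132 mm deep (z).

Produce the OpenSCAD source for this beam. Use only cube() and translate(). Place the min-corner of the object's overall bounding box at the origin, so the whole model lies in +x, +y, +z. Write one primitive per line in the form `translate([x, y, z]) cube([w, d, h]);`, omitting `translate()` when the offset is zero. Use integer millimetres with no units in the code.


cube([4440, 61, 132]);


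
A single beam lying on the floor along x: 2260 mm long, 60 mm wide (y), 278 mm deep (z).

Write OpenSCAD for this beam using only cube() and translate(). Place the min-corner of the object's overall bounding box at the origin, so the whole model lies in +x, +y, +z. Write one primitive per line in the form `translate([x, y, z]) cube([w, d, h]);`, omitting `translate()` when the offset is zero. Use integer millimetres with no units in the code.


cube([2260, 60, 278]);


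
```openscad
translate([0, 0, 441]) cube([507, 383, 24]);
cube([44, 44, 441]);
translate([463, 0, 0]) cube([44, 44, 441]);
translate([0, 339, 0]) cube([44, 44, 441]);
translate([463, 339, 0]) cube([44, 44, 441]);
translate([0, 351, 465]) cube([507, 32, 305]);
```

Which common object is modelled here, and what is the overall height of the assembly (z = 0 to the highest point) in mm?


A chair. The overall height is 770 mm.

A slab on four corner posts with a tall panel at the back — a chair. The seat slab sits at z = 441 with thickness 24, and the 305 mm backrest starts at the seat top, so the overall height is 441 + 24 + 305 = 770 mm.


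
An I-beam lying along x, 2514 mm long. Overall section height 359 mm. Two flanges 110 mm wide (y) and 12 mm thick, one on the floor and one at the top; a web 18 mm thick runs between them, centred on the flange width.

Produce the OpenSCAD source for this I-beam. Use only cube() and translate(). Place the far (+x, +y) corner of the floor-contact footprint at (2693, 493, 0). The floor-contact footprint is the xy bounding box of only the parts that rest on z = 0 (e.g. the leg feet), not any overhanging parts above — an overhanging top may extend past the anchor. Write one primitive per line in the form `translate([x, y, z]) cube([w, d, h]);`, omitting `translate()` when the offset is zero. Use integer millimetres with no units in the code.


translate([179, 383, 0]) cube([2514, 110, 12]);
translate([179, 429, 12]) cube([2514, 18, 335]);
translate([179, 383, 347]) cube([2514, 110, 12]);


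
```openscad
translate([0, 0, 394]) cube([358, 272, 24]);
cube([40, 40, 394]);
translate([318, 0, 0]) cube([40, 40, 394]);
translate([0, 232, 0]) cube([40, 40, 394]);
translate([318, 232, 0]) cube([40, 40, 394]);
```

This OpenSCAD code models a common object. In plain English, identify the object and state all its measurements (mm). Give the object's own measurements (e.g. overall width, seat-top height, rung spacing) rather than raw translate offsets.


A simple wooden stool: a rectangular seat 358 mm (x) by 272 mm (y), 24 mm thick, top face at z = 418 mm, on four square legs, each 40×40 mm in cross-section. The legs rest on z = 0, each flush with a corner of the seat.


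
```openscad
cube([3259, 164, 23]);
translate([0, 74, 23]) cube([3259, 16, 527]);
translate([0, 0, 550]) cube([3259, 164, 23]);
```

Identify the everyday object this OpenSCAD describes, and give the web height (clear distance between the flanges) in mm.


An I-beam. The web height is 527 mm.

Two wide flanges with a thin centred web — an I-beam. Overall 573 mm minus two 23 mm flanges gives a web of 573 − 2·23 = 527 mm.


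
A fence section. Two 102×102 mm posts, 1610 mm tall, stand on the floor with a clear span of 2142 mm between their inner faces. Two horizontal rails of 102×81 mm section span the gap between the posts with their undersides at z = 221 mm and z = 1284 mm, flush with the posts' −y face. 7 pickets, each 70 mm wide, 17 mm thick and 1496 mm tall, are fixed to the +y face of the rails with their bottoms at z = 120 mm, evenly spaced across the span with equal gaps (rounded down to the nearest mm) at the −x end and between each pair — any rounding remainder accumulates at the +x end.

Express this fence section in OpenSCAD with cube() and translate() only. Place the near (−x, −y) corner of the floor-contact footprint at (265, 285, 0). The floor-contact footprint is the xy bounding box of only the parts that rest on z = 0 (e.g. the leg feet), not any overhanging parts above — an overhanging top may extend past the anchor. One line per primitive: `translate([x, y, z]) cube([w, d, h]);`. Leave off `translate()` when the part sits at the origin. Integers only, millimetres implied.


translate([265, 285, 0]) cube([102, 102, 1610]);
translate([2509, 285, 0]) cube([102, 102, 1610]);
translate([367, 285, 221]) cube([2142, 102, 81]);
translate([367, 285, 1284]) cube([2142, 102, 81]);
translate([573, 387, 120]) cube([70, 17, 1496]);
translate([849, 387, 120]) cube([70, 17, 1496]);
translate([1125, 387, 120]) cube([70, 17, 1496]);
translate([1401, 387, 120]) cube([70, 17, 1496]);
translate([1677, 387, 120]) cube([70, 17, 1496]);
translate([1953, 387, 120]) cube([70, 17, 1496]);
translate([2229, 387, 120]) cube([70, 17, 1496]);


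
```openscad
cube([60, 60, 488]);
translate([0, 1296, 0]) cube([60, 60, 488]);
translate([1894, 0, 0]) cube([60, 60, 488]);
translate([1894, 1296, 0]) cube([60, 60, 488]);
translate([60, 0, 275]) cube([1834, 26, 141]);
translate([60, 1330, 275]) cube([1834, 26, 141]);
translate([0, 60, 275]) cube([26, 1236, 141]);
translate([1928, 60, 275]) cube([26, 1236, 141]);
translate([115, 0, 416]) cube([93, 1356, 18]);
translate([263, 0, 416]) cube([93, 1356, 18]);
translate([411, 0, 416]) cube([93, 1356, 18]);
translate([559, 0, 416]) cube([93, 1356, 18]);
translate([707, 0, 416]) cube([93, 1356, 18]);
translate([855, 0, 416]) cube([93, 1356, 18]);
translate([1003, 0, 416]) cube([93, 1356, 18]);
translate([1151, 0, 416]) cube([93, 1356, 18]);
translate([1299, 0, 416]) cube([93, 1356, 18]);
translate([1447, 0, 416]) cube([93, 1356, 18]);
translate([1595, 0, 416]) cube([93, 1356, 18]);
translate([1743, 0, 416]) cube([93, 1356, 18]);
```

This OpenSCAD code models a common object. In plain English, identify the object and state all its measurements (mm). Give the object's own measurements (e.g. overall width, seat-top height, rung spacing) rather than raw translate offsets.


A bed frame 1954 mm long (x) by 1356 mm wide (y). Four 60×60 mm corner posts, 488 mm tall, at the corners of the footprint. Four rails of 26 mm thickness and 141 mm height run between adjacent posts with their undersides at z = 275 mm, their outer faces flush with the outside of the frame (the two x-running rails run between the posts' inner faces; the two y-running rails run between the posts' inner faces). 12 slats, each 93 mm wide (x) and 18 mm thick, lie across the top of the two x-running rails, running the full 1356 mm width of the frame in y; along x they sit between the end posts with a 55 mm gap after the −x posts and between neighbouring slats, leaving 58 mm before the +x posts.


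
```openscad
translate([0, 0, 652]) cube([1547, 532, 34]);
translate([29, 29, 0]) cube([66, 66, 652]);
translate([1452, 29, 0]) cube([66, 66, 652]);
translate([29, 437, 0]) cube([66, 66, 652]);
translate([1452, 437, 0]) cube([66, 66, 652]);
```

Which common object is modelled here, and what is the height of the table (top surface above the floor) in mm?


A table. The table height is 686 mm.

A 1547×532×34 slab sits at z = 652 on four 66 mm square posts — a table. The top surface is at 652 + 34 = 686 mm.


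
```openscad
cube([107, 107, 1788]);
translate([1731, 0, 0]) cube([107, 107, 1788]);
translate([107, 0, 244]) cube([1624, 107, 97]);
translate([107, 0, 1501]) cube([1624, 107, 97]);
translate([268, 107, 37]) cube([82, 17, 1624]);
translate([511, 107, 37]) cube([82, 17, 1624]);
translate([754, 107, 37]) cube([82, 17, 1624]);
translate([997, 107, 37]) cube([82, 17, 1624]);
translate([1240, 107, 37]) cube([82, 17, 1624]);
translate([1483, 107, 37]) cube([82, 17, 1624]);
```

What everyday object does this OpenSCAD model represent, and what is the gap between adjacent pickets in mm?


A fence section. The picket gap is 161 mm.

Two posts, two rails, 6 pickets — a fence section. Span 1624 mm holds 6 pickets of 82 mm with 7 equal gaps: ⌊(1624 − 6·82) / 7⌋ = 161 mm.


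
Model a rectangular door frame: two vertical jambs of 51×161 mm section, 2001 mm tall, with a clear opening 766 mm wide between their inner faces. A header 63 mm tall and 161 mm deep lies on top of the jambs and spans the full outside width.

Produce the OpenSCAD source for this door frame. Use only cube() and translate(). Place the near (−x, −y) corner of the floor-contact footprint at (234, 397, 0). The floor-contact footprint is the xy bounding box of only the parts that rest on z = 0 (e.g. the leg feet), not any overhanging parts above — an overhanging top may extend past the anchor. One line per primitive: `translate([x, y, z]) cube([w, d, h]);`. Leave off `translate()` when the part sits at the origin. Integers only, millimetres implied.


translate([234, 397, 0]) cube([51, 161, 2001]);
translate([1051, 397, 0]) cube([51, 161, 2001]);
translate([234, 397, 2001]) cube([868, 161, 63]);


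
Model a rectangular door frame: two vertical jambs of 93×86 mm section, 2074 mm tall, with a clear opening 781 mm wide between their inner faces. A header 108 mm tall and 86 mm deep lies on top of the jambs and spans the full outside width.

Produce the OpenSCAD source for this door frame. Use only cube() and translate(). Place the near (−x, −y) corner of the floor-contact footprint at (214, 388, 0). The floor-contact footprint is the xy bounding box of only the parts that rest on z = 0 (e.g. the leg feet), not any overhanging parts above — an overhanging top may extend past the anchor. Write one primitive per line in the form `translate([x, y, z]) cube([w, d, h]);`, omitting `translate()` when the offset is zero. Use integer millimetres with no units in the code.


translate([214, 388, 0]) cube([93, 86, 2074]);
translate([1088, 388, 0]) cube([93, 86, 2074]);
translate([214, 388, 2074]) cube([967, 86, 108]);


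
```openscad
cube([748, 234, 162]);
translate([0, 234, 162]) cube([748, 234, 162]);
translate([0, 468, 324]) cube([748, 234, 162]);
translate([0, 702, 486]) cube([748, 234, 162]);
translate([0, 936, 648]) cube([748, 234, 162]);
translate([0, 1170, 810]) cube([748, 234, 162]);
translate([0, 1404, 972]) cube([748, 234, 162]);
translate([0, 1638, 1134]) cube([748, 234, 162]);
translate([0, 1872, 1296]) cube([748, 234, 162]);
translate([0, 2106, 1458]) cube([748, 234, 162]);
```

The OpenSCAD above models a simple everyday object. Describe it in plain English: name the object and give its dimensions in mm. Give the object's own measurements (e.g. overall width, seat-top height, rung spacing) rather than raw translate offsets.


A straight staircase of 10 solid steps. Each step is 748 mm wide (x), 234 mm deep (y, the going) and 162 mm tall (the rise). The first step rests on the floor; each subsequent step sits one going further in +y and one rise higher in +z, directly behind and above the previous step with no overlap.


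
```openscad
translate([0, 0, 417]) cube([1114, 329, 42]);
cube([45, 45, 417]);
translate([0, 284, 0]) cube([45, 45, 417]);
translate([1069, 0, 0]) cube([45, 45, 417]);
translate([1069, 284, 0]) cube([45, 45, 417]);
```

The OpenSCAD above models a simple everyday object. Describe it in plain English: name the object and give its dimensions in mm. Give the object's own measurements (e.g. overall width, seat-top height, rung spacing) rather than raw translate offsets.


A long wooden bench with a 1114 mm (x) × 329 mm (y) seat, 42 mm thick, its top surface 459 mm above the floor. Four 45 mm square legs at the seat corners, flush with the edges, run from z = 0 to the seat underside.


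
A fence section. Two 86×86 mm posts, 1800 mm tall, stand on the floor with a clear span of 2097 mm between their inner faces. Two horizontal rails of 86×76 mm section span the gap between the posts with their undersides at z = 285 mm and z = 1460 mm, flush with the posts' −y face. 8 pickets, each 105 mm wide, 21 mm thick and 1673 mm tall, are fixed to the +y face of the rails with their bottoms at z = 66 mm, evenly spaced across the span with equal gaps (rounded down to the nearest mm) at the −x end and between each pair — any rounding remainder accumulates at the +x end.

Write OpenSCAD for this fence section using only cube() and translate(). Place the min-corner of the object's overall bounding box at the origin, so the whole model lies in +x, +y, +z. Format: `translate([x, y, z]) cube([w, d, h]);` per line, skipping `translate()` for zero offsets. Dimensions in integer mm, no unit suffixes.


cube([86, 86, 1800]);
translate([2183, 0, 0]) cube([86, 86, 1800]);
translate([86, 0, 285]) cube([2097, 86, 76]);
translate([86, 0, 1460]) cube([2097, 86, 76]);
translate([225, 86, 66]) cube([105, 21, 1673]);
translate([469, 86, 66]) cube([105, 21, 1673]);
translate([713, 86, 66]) cube([105, 21, 1673]);
translate([957, 86, 66]) cube([105, 21, 1673]);
translate([1201, 86, 66]) cube([105, 21, 1673]);
translate([1445, 86, 66]) cube([105, 21, 1673]);
translate([1689, 86, 66]) cube([105, 21, 1673]);
translate([1933, 86, 66]) cube([105, 21, 1673]);


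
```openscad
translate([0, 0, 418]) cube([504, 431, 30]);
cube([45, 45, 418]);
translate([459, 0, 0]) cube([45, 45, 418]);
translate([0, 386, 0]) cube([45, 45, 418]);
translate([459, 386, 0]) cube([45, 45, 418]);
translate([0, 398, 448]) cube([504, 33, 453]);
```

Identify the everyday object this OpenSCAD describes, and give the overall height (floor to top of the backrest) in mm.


A chair. The overall height is 901 mm.

A slab on four corner posts with a tall panel at the back — a chair. The seat slab sits at z = 418 with thickness 30, and the 453 mm backrest starts at the seat top, so the overall height is 418 + 30 + 453 = 901 mm.


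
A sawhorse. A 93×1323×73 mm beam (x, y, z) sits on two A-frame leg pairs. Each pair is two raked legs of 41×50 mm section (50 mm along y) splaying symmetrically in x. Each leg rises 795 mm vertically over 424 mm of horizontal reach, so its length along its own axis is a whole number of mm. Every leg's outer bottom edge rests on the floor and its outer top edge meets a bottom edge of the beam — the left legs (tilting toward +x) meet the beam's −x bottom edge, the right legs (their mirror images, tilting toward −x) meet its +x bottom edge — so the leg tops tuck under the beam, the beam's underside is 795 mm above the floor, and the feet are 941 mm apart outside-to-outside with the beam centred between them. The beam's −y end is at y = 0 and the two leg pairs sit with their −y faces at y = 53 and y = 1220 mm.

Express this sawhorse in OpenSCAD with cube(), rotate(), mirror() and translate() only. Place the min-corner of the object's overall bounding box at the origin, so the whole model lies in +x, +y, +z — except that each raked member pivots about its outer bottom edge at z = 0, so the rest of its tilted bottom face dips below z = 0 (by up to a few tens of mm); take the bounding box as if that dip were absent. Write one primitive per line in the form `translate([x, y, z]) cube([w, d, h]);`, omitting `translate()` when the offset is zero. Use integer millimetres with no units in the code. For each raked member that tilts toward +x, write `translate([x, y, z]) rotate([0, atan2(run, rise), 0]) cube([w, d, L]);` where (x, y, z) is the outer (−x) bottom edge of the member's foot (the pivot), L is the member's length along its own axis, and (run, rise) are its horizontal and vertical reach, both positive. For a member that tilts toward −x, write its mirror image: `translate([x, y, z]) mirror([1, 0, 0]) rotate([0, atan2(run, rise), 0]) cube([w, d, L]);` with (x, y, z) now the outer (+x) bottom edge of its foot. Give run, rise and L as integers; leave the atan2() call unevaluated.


translate([424, 0, 795]) cube([93, 1323, 73]);
translate([0, 53, 0]) rotate([0, atan2(424, 795), 0]) cube([41, 50, 901]);
translate([941, 53, 0]) mirror([1, 0, 0]) rotate([0, atan2(424, 795), 0]) cube([41, 50, 901]);
translate([0, 1220, 0]) rotate([0, atan2(424, 795), 0]) cube([41, 50, 901]);
translate([941, 1220, 0]) mirror([1, 0, 0]) rotate([0, atan2(424, 795), 0]) cube([41, 50, 901]);


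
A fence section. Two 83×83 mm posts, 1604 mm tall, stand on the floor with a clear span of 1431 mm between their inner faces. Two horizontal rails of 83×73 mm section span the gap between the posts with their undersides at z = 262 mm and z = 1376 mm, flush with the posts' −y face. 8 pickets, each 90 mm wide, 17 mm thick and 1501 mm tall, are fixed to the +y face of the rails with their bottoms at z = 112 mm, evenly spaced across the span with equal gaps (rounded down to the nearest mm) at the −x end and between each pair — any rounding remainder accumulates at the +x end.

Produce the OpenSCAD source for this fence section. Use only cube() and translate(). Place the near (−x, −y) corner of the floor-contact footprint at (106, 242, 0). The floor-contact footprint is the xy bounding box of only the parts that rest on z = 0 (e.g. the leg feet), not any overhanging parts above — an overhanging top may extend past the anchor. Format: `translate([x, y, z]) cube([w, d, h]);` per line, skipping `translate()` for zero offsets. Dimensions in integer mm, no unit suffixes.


translate([106, 242, 0]) cube([83, 83, 1604]);
translate([1620, 242, 0]) cube([83, 83, 1604]);
translate([189, 242, 262]) cube([1431, 83, 73]);
translate([189, 242, 1376]) cube([1431, 83, 73]);
translate([268, 325, 112]) cube([90, 17, 1501]);
translate([437, 325, 112]) cube([90, 17, 1501]);
translate([606, 325, 112]) cube([90, 17, 1501]);
translate([775, 325, 112]) cube([90, 17, 1501]);
translate([944, 325, 112]) cube([90, 17, 1501]);
translate([1113, 325, 112]) cube([90, 17, 1501]);
translate([1282, 325, 112]) cube([90, 17, 1501]);
translate([1451, 325, 112]) cube([90, 17, 1501]);
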